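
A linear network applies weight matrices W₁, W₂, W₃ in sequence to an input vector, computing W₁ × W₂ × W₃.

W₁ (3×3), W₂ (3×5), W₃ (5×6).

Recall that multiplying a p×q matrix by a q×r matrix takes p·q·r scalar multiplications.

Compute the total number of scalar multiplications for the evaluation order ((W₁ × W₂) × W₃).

(W₁ × W₂): 3×3 by 3×5 → 3×5, cost 3·3·5 = 45
((W₁ × W₂) × W₃): 3×5 by 5×6 → 3×6, cost 3·5·6 = 90; cumulative 135
Total: 135 scalar multiplications.

135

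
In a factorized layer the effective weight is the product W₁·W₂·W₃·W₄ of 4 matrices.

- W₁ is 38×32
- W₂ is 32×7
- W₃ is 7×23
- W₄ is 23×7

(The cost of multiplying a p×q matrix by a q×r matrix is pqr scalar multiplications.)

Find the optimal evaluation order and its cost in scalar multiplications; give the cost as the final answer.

11207

Adjacent pairs: W₁W₂ = 38·32·7 = 8512; W₂W₃ = 32·7·23 = 5152; W₃W₄ = 7·23·7 = 1127.
Length 3: W₁..W₃: k=1: 0+5152+38·32·23=33120; k=2: 8512+0+38·7·23=14630 → min 14630 | W₂..W₄: k=2: 0+1127+32·7·7=2695; k=3: 5152+0+32·23·7=10304 → min 2695.
Length 4: W₁..W₄: k=1: 0+2695+38·32·7=11207; k=2: 8512+1127+38·7·7=11501; k=3: 14630+0+38·23·7=20748 → min 11207.
Optimal parenthesization: (W₁·(W₂·(W₃·W₄))) with cost 11207.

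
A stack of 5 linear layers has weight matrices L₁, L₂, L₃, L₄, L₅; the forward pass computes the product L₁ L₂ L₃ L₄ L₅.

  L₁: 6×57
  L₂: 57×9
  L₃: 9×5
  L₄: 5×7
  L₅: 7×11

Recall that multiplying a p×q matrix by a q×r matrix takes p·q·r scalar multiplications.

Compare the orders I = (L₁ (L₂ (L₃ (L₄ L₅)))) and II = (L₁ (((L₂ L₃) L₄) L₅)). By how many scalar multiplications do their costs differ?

2426

Order I = (L₁ (L₂ (L₃ (L₄ L₅)))): (L₄ L₅): 5×7 by 7×11 → 5×11, cost 5·7·11 = 385; (L₃ (L₄ L₅)): 9×5 by 5×11 → 9×11, cost 9·5·11 = 495; cumulative 880; (L₂ (L₃ (L₄ L₅))): 57×9 by 9×11 → 57×11, cost 57·9·11 = 5643; cumulative 6523; (L₁ (L₂ (L₃ (L₄ L₅)))): 6×57 by 57×11 → 6×11, cost 6·57·11 = 3762; cumulative 10285. Total 10285.
Order II = (L₁ (((L₂ L₃) L₄) L₅)): (L₂ L₃): 57×9 by 9×5 → 57×5, cost 57·9·5 = 2565; ((L₂ L₃) L₄): 57×5 by 5×7 → 57×7, cost 57·5·7 = 1995; cumulative 4560; (((L₂ L₃) L₄) L₅): 57×7 by 7×11 → 57×11, cost 57·7·11 = 4389; cumulative 8949; (L₁ (((L₂ L₃) L₄) L₅)): 6×57 by 57×11 → 6×11, cost 6·57·11 = 3762; cumulative 12711. Total 12711.
Difference: |10285 − 12711| = 2426.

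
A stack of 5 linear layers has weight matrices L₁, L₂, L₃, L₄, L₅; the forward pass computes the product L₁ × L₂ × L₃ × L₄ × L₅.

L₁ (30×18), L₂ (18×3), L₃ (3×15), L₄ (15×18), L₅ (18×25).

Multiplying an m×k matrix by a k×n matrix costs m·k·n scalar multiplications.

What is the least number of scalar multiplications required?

6030

Adjacent pairs: L₁L₂ = 30·18·3 = 1620; L₂L₃ = 18·3·15 = 810; L₃L₄ = 3·15·18 = 810; L₄L₅ = 15·18·25 = 6750.
Length 3: L₁..L₃: k=1: 0+810+30·18·15=8910; k=2: 1620+0+30·3·15=2970 → min 2970 | L₂..L₄: k=2: 0+810+18·3·18=1782; k=3: 810+0+18·15·18=5670 → min 1782 | L₃..L₅: k=3: 0+6750+3·15·25=7875; k=4: 810+0+3·18·25=2160 → min 2160.
Length 4: L₁..L₄: k=1: 0+1782+30·18·18=11502; k=2: 1620+810+30·3·18=4050; k=3: 2970+0+30·15·18=11070 → min 4050 | L₂..L₅: k=2: 0+2160+18·3·25=3510; k=3: 810+6750+18·15·25=14310; k=4: 1782+0+18·18·25=9882 → min 3510.
Length 5: L₁..L₅: k=1: 0+3510+30·18·25=17010; k=2: 1620+2160+30·3·25=6030; k=3: 2970+6750+30·15·25=20970; k=4: 4050+0+30·18·25=17550 → min 6030.
Optimal order: ((L₁ × L₂) × ((L₃ × L₄) × L₅)) with cost 6030.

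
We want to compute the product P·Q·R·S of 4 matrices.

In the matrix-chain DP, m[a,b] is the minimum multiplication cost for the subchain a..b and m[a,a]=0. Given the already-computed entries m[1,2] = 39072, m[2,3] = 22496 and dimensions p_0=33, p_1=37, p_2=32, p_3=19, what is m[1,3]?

m[1,3] = min over k∈[1,2] of m[1,k]+m[k+1,3]+p_{0}·p_k·p_{3}.
k=1: 0 + 22496 + 33·37·19 = 45695; k=2: 39072 + 0 + 33·32·19 = 59136.
Minimum: 45695 at k=1.

45695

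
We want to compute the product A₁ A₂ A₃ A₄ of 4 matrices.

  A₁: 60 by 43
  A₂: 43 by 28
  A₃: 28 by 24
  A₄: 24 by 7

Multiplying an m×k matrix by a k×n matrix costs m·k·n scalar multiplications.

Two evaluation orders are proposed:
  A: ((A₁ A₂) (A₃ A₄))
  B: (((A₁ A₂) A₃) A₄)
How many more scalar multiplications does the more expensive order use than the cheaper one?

Order A = ((A₁ A₂) (A₃ A₄)): (A₁ A₂): 60×43 by 43×28 → 60×28, cost 60·43·28 = 72240; (A₃ A₄): 28×24 by 24×7 → 28×7, cost 28·24·7 = 4704; ((A₁ A₂) (A₃ A₄)): 60×28 by 28×7 → 60×7, cost 60·28·7 = 11760; cumulative 88704. Total 88704.
Order B = (((A₁ A₂) A₃) A₄): (A₁ A₂): 60×43 by 43×28 → 60×28, cost 60·43·28 = 72240; ((A₁ A₂) A₃): 60×28 by 28×24 → 60×24, cost 60·28·24 = 40320; cumulative 112560; (((A₁ A₂) A₃) A₄): 60×24 by 24×7 → 60×7, cost 60·24·7 = 10080; cumulative 122640. Total 122640.
Difference: |88704 − 122640| = 33936.

33936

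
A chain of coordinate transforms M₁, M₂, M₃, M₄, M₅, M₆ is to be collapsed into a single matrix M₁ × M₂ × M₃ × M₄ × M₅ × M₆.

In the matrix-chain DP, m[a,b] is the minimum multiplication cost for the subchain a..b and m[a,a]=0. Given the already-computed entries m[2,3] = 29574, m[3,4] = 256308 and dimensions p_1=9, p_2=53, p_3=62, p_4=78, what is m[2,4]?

m[2,4] = min over k∈[2,3] of m[2,k]+m[k+1,4]+p_{1}·p_k·p_{4}.
k=2: 0 + 256308 + 9·53·78 = 293514; k=3: 29574 + 0 + 9·62·78 = 73098.
Minimum: 73098 at k=3.

73098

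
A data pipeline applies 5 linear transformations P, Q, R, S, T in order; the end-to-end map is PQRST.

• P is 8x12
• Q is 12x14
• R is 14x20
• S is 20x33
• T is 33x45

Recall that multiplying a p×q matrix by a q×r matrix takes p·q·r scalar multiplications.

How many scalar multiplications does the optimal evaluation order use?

Adjacent pairs: PQ = 8·12·14 = 1344; QR = 12·14·20 = 3360; RS = 14·20·33 = 9240; ST = 20·33·45 = 29700.
Length 3: P..R: k=1: 0+3360+8·12·20=5280; k=2: 1344+0+8·14·20=3584 → min 3584 | Q..S: k=2: 0+9240+12·14·33=14784; k=3: 3360+0+12·20·33=11280 → min 11280 | R..T: k=3: 0+29700+14·20·45=42300; k=4: 9240+0+14·33·45=30030 → min 30030.
Length 4: P..S: k=1: 0+11280+8·12·33=14448; k=2: 1344+9240+8·14·33=14280; k=3: 3584+0+8·20·33=8864 → min 8864 | Q..T: k=2: 0+30030+12·14·45=37590; k=3: 3360+29700+12·20·45=43860; k=4: 11280+0+12·33·45=29100 → min 29100.
Length 5: P..T: k=1: 0+29100+8·12·45=33420; k=2: 1344+30030+8·14·45=36414; k=3: 3584+29700+8·20·45=40484; k=4: 8864+0+8·33·45=20744 → min 20744.
Optimal order: ((((PQ)R)S)T) with cost 20744.

20744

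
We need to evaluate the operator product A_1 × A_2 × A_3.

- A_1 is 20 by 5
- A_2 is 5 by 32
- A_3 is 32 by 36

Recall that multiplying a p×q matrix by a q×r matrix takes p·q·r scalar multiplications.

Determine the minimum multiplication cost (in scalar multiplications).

Order (A_1 × (A_2 × A_3)): (A_2 × A_3): 5×32 by 32×36 → 5×36, cost 5·32·36 = 5760; (A_1 × (A_2 × A_3)): 20×5 by 5×36 → 20×36, cost 20·5·36 = 3600; cumulative 9360. Total 9360.
Order ((A_1 × A_2) × A_3): (A_1 × A_2): 20×5 by 5×32 → 20×32, cost 20·5·32 = 3200; ((A_1 × A_2) × A_3): 20×32 by 32×36 → 20×36, cost 20·32·36 = 23040; cumulative 26240. Total 26240.
Minimum: 9360.

9360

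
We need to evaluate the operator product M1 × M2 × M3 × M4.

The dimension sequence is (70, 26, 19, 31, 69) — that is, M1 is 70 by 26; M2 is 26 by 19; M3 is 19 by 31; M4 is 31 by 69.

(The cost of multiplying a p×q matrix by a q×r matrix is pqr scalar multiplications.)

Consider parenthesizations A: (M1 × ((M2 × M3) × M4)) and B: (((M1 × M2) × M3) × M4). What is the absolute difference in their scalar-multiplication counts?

29032

Order A = (M1 × ((M2 × M3) × M4)): (M2 × M3): 26×19 by 19×31 → 26×31, cost 26·19·31 = 15314; ((M2 × M3) × M4): 26×31 by 31×69 → 26×69, cost 26·31·69 = 55614; cumulative 70928; (M1 × ((M2 × M3) × M4)): 70×26 by 26×69 → 70×69, cost 70·26·69 = 125580; cumulative 196508. Total 196508.
Order B = (((M1 × M2) × M3) × M4): (M1 × M2): 70×26 by 26×19 → 70×19, cost 70·26·19 = 34580; ((M1 × M2) × M3): 70×19 by 19×31 → 70×31, cost 70·19·31 = 41230; cumulative 75810; (((M1 × M2) × M3) × M4): 70×31 by 31×69 → 70×69, cost 70·31·69 = 149730; cumulative 225540. Total 225540.
Difference: |196508 − 225540| = 29032.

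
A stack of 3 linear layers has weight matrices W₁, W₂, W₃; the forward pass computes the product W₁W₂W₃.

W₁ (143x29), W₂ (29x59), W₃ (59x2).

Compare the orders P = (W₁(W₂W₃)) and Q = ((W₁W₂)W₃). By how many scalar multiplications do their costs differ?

Order P = (W₁(W₂W₃)): (W₂W₃): 29×59 by 59×2 → 29×2, cost 29·59·2 = 3422; (W₁(W₂W₃)): 143×29 by 29×2 → 143×2, cost 143·29·2 = 8294; cumulative 11716. Total 11716.
Order Q = ((W₁W₂)W₃): (W₁W₂): 143×29 by 29×59 → 143×59, cost 143·29·59 = 244673; ((W₁W₂)W₃): 143×59 by 59×2 → 143×2, cost 143·59·2 = 16874; cumulative 261547. Total 261547.
Difference: |11716 − 261547| = 249831.

249831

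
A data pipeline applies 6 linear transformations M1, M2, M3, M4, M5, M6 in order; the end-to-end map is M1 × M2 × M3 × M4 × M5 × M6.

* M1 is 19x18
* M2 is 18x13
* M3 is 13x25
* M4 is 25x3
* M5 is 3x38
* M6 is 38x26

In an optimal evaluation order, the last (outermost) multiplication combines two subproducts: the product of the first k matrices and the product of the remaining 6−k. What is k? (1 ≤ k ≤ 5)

4

Adjacent pairs: M1M2 = 19·18·13 = 4446; M2M3 = 18·13·25 = 5850; M3M4 = 13·25·3 = 975; M4M5 = 25·3·38 = 2850; M5M6 = 3·38·26 = 2964.
Length 3: M1..M3: k=1: 0+5850+19·18·25=14400; k=2: 4446+0+19·13·25=10621 → min 10621 | M2..M4: k=2: 0+975+18·13·3=1677; k=3: 5850+0+18·25·3=7200 → min 1677 | M3..M5: k=3: 0+2850+13·25·38=15200; k=4: 975+0+13·3·38=2457 → min 2457 | M4..M6: k=4: 0+2964+25·3·26=4914; k=5: 2850+0+25·38·26=27550 → min 4914.
Length 4: M1..M4: k=1: 0+1677+19·18·3=2703; k=2: 4446+975+19·13·3=6162; k=3: 10621+0+19·25·3=12046 → min 2703 | M2..M5: k=2: 0+2457+18·13·38=11349; k=3: 5850+2850+18·25·38=25800; k=4: 1677+0+18·3·38=3729 → min 3729 | M3..M6: k=3: 0+4914+13·25·26=13364; k=4: 975+2964+13·3·26=4953; k=5: 2457+0+13·38·26=15301 → min 4953.
Length 5: M1..M5: k=1: 0+3729+19·18·38=16725; k=2: 4446+2457+19·13·38=16289; k=3: 10621+2850+19·25·38=31521; k=4: 2703+0+19·3·38=4869 → min 4869 | M2..M6: k=2: 0+4953+18·13·26=11037; k=3: 5850+4914+18·25·26=22464; k=4: 1677+2964+18·3·26=6045; k=5: 3729+0+18·38·26=21513 → min 6045.
Top-level splits: k=1: (M1..M1)·(M2..M6) → 0+6045+19·18·26 = 14937; k=2: (M1..M2)·(M3..M6) → 4446+4953+19·13·26 = 15821; k=3: (M1..M3)·(M4..M6) → 10621+4914+19·25·26 = 27885; k=4: (M1..M4)·(M5..M6) → 2703+2964+19·3·26 = 7149; k=5: (M1..M5)·(M6..M6) → 4869+0+19·38·26 = 23641.
Best split is after M4, i.e. k = 4.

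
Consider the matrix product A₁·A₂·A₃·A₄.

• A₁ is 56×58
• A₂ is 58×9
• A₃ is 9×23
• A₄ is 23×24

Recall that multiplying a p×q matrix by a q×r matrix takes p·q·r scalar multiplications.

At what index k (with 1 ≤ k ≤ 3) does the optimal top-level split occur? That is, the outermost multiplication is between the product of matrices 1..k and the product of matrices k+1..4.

2

Adjacent pairs: A₁A₂ = 56·58·9 = 29232; A₂A₃ = 58·9·23 = 12006; A₃A₄ = 9·23·24 = 4968.
Length 3: A₁..A₃: k=1: 0+12006+56·58·23=86710; k=2: 29232+0+56·9·23=40824 → min 40824 | A₂..A₄: k=2: 0+4968+58·9·24=17496; k=3: 12006+0+58·23·24=44022 → min 17496.
Top-level splits: k=1: (A₁..A₁)·(A₂..A₄) → 0+17496+56·58·24 = 95448; k=2: (A₁..A₂)·(A₃..A₄) → 29232+4968+56·9·24 = 46296; k=3: (A₁..A₃)·(A₄..A₄) → 40824+0+56·23·24 = 71736.
Best split is after A₂, i.e. k = 2.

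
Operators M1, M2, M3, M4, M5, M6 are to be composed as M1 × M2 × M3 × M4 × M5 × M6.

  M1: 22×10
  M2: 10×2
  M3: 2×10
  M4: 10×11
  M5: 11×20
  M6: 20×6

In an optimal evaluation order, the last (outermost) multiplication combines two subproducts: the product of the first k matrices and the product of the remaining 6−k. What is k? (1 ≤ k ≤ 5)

2

Adjacent pairs: M1M2 = 22·10·2 = 440; M2M3 = 10·2·10 = 200; M3M4 = 2·10·11 = 220; M4M5 = 10·11·20 = 2200; M5M6 = 11·20·6 = 1320.
Length 3: M1..M3: k=1: 0+200+22·10·10=2400; k=2: 440+0+22·2·10=880 → min 880 | M2..M4: k=2: 0+220+10·2·11=440; k=3: 200+0+10·10·11=1300 → min 440 | M3..M5: k=3: 0+2200+2·10·20=2600; k=4: 220+0+2·11·20=660 → min 660 | M4..M6: k=4: 0+1320+10·11·6=1980; k=5: 2200+0+10·20·6=3400 → min 1980.
Length 4: M1..M4: k=1: 0+440+22·10·11=2860; k=2: 440+220+22·2·11=1144; k=3: 880+0+22·10·11=3300 → min 1144 | M2..M5: k=2: 0+660+10·2·20=1060; k=3: 200+2200+10·10·20=4400; k=4: 440+0+10·11·20=2640 → min 1060 | M3..M6: k=3: 0+1980+2·10·6=2100; k=4: 220+1320+2·11·6=1672; k=5: 660+0+2·20·6=900 → min 900.
Length 5: M1..M5: k=1: 0+1060+22·10·20=5460; k=2: 440+660+22·2·20=1980; k=3: 880+2200+22·10·20=7480; k=4: 1144+0+22·11·20=5984 → min 1980 | M2..M6: k=2: 0+900+10·2·6=1020; k=3: 200+1980+10·10·6=2780; k=4: 440+1320+10·11·6=2420; k=5: 1060+0+10·20·6=2260 → min 1020.
Top-level splits: k=1: (M1..M1)·(M2..M6) → 0+1020+22·10·6 = 2340; k=2: (M1..M2)·(M3..M6) → 440+900+22·2·6 = 1604; k=3: (M1..M3)·(M4..M6) → 880+1980+22·10·6 = 4180; k=4: (M1..M4)·(M5..M6) → 1144+1320+22·11·6 = 3916; k=5: (M1..M5)·(M6..M6) → 1980+0+22·20·6 = 4620.
Best split is after M2, i.e. k = 2.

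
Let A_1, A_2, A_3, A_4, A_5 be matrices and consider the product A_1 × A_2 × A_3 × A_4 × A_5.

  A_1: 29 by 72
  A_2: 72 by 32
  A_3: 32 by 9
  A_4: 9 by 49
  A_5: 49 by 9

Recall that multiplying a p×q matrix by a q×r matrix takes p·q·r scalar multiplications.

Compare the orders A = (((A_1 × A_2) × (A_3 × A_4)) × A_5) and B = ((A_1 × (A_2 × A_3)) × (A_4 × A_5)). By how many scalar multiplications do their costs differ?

Order A = (((A_1 × A_2) × (A_3 × A_4)) × A_5): (A_1 × A_2): 29×72 by 72×32 → 29×32, cost 29·72·32 = 66816; (A_3 × A_4): 32×9 by 9×49 → 32×49, cost 32·9·49 = 14112; ((A_1 × A_2) × (A_3 × A_4)): 29×32 by 32×49 → 29×49, cost 29·32·49 = 45472; cumulative 126400; (((A_1 × A_2) × (A_3 × A_4)) × A_5): 29×49 by 49×9 → 29×9, cost 29·49·9 = 12789; cumulative 139189. Total 139189.
Order B = ((A_1 × (A_2 × A_3)) × (A_4 × A_5)): (A_2 × A_3): 72×32 by 32×9 → 72×9, cost 72·32·9 = 20736; (A_1 × (A_2 × A_3)): 29×72 by 72×9 → 29×9, cost 29·72·9 = 18792; cumulative 39528; (A_4 × A_5): 9×49 by 49×9 → 9×9, cost 9·49·9 = 3969; ((A_1 × (A_2 × A_3)) × (A_4 × A_5)): 29×9 by 9×9 → 29×9, cost 29·9·9 = 2349; cumulative 45846. Total 45846.
Difference: |139189 − 45846| = 93343.

93343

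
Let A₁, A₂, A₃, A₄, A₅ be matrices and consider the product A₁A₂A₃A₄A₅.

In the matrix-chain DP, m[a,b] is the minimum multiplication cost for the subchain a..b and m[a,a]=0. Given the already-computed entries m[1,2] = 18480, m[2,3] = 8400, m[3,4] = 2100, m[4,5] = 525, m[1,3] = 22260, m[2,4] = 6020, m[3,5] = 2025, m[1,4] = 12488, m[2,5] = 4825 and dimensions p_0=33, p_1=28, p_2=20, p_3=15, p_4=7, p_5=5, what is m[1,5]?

9445

m[1,5] = min over k∈[1,4] of m[1,k]+m[k+1,5]+p_{0}·p_k·p_{5}.
k=1: 0 + 4825 + 33·28·5 = 9445; k=2: 18480 + 2025 + 33·20·5 = 23805; k=3: 22260 + 525 + 33·15·5 = 25260; k=4: 12488 + 0 + 33·7·5 = 13643.
Minimum: 9445 at k=1.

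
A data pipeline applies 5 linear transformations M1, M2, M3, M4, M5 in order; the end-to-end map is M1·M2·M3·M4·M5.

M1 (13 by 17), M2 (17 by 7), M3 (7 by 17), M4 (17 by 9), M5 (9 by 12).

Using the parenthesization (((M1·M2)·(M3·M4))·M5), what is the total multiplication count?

4841

(M1·M2): 13×17 by 17×7 → 13×7, cost 13·17·7 = 1547
(M3·M4): 7×17 by 17×9 → 7×9, cost 7·17·9 = 1071
((M1·M2)·(M3·M4)): 13×7 by 7×9 → 13×9, cost 13·7·9 = 819; cumulative 3437
(((M1·M2)·(M3·M4))·M5): 13×9 by 9×12 → 13×12, cost 13·9·12 = 1404; cumulative 4841
Total: 4841 scalar multiplications.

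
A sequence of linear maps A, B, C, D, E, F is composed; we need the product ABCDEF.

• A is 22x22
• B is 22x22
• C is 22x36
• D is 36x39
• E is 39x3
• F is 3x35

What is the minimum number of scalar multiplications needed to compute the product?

11802

Adjacent pairs: AB = 22·22·22 = 10648; BC = 22·22·36 = 17424; CD = 22·36·39 = 30888; DE = 36·39·3 = 4212; EF = 39·3·35 = 4095.
Length 3: A..C: k=1: 0+17424+22·22·36=34848; k=2: 10648+0+22·22·36=28072 → min 28072 | B..D: k=2: 0+30888+22·22·39=49764; k=3: 17424+0+22·36·39=48312 → min 48312 | C..E: k=3: 0+4212+22·36·3=6588; k=4: 30888+0+22·39·3=33462 → min 6588 | D..F: k=4: 0+4095+36·39·35=53235; k=5: 4212+0+36·3·35=7992 → min 7992.
Length 4: A..D: k=1: 0+48312+22·22·39=67188; k=2: 10648+30888+22·22·39=60412; k=3: 28072+0+22·36·39=58960 → min 58960 | B..E: k=2: 0+6588+22·22·3=8040; k=3: 17424+4212+22·36·3=24012; k=4: 48312+0+22·39·3=50886 → min 8040 | C..F: k=3: 0+7992+22·36·35=35712; k=4: 30888+4095+22·39·35=65013; k=5: 6588+0+22·3·35=8898 → min 8898.
Length 5: A..E: k=1: 0+8040+22·22·3=9492; k=2: 10648+6588+22·22·3=18688; k=3: 28072+4212+22·36·3=34660; k=4: 58960+0+22·39·3=61534 → min 9492 | B..F: k=2: 0+8898+22·22·35=25838; k=3: 17424+7992+22·36·35=53136; k=4: 48312+4095+22·39·35=82437; k=5: 8040+0+22·3·35=10350 → min 10350.
Length 6: A..F: k=1: 0+10350+22·22·35=27290; k=2: 10648+8898+22·22·35=36486; k=3: 28072+7992+22·36·35=63784; k=4: 58960+4095+22·39·35=93085; k=5: 9492+0+22·3·35=11802 → min 11802.
Optimal order: ((A(B(C(DE))))F) with cost 11802.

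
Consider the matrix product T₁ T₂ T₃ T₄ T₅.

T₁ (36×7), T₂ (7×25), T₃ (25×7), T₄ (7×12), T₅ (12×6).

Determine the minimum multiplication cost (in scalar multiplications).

Adjacent pairs: T₁T₂ = 36·7·25 = 6300; T₂T₃ = 7·25·7 = 1225; T₃T₄ = 25·7·12 = 2100; T₄T₅ = 7·12·6 = 504.
Length 3: T₁..T₃: k=1: 0+1225+36·7·7=2989; k=2: 6300+0+36·25·7=12600 → min 2989 | T₂..T₄: k=2: 0+2100+7·25·12=4200; k=3: 1225+0+7·7·12=1813 → min 1813 | T₃..T₅: k=3: 0+504+25·7·6=1554; k=4: 2100+0+25·12·6=3900 → min 1554.
Length 4: T₁..T₄: k=1: 0+1813+36·7·12=4837; k=2: 6300+2100+36·25·12=19200; k=3: 2989+0+36·7·12=6013 → min 4837 | T₂..T₅: k=2: 0+1554+7·25·6=2604; k=3: 1225+504+7·7·6=2023; k=4: 1813+0+7·12·6=2317 → min 2023.
Length 5: T₁..T₅: k=1: 0+2023+36·7·6=3535; k=2: 6300+1554+36·25·6=13254; k=3: 2989+504+36·7·6=5005; k=4: 4837+0+36·12·6=7429 → min 3535.
Optimal order: (T₁ ((T₂ T₃) (T₄ T₅))) with cost 3535.

3535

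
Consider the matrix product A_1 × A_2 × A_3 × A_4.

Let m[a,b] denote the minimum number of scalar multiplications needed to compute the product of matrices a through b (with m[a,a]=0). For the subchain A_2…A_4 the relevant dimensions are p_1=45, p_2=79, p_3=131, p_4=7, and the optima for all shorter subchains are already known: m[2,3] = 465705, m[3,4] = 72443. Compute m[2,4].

m[2,4] = min over k∈[2,3] of m[2,k]+m[k+1,4]+p_{1}·p_k·p_{4}.
k=2: 0 + 72443 + 45·79·7 = 97328; k=3: 465705 + 0 + 45·131·7 = 506970.
Minimum: 97328 at k=2.

97328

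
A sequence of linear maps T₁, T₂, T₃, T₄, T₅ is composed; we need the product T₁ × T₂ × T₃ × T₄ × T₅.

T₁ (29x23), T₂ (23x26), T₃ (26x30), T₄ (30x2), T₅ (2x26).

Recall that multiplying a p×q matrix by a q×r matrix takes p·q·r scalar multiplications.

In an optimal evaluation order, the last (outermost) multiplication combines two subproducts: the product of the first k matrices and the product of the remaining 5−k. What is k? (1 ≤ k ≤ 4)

4

Adjacent pairs: T₁T₂ = 29·23·26 = 17342; T₂T₃ = 23·26·30 = 17940; T₃T₄ = 26·30·2 = 1560; T₄T₅ = 30·2·26 = 1560.
Length 3: T₁..T₃: k=1: 0+17940+29·23·30=37950; k=2: 17342+0+29·26·30=39962 → min 37950 | T₂..T₄: k=2: 0+1560+23·26·2=2756; k=3: 17940+0+23·30·2=19320 → min 2756 | T₃..T₅: k=3: 0+1560+26·30·26=21840; k=4: 1560+0+26·2·26=2912 → min 2912.
Length 4: T₁..T₄: k=1: 0+2756+29·23·2=4090; k=2: 17342+1560+29·26·2=20410; k=3: 37950+0+29·30·2=39690 → min 4090 | T₂..T₅: k=2: 0+2912+23·26·26=18460; k=3: 17940+1560+23·30·26=37440; k=4: 2756+0+23·2·26=3952 → min 3952.
Top-level splits: k=1: (T₁..T₁)·(T₂..T₅) → 0+3952+29·23·26 = 21294; k=2: (T₁..T₂)·(T₃..T₅) → 17342+2912+29·26·26 = 39858; k=3: (T₁..T₃)·(T₄..T₅) → 37950+1560+29·30·26 = 62130; k=4: (T₁..T₄)·(T₅..T₅) → 4090+0+29·2·26 = 5598.
Best split is after T₄, i.e. k = 4.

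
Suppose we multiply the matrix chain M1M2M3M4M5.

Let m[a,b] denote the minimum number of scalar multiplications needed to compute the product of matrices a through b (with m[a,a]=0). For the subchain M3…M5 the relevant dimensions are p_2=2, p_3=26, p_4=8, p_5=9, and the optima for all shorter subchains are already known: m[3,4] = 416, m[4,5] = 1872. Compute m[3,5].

m[3,5] = min over k∈[3,4] of m[3,k]+m[k+1,5]+p_{2}·p_k·p_{5}.
k=3: 0 + 1872 + 2·26·9 = 2340; k=4: 416 + 0 + 2·8·9 = 560.
Minimum: 560 at k=4.

560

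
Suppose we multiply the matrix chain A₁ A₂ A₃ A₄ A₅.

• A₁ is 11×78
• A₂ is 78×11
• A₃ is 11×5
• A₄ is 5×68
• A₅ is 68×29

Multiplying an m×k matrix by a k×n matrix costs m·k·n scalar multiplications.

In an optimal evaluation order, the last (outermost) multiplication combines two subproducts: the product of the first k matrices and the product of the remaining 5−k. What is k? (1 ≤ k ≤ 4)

3

Adjacent pairs: A₁A₂ = 11·78·11 = 9438; A₂A₃ = 78·11·5 = 4290; A₃A₄ = 11·5·68 = 3740; A₄A₅ = 5·68·29 = 9860.
Length 3: A₁..A₃: k=1: 0+4290+11·78·5=8580; k=2: 9438+0+11·11·5=10043 → min 8580 | A₂..A₄: k=2: 0+3740+78·11·68=62084; k=3: 4290+0+78·5·68=30810 → min 30810 | A₃..A₅: k=3: 0+9860+11·5·29=11455; k=4: 3740+0+11·68·29=25432 → min 11455.
Length 4: A₁..A₄: k=1: 0+30810+11·78·68=89154; k=2: 9438+3740+11·11·68=21406; k=3: 8580+0+11·5·68=12320 → min 12320 | A₂..A₅: k=2: 0+11455+78·11·29=36337; k=3: 4290+9860+78·5·29=25460; k=4: 30810+0+78·68·29=184626 → min 25460.
Top-level splits: k=1: (A₁..A₁)·(A₂..A₅) → 0+25460+11·78·29 = 50342; k=2: (A₁..A₂)·(A₃..A₅) → 9438+11455+11·11·29 = 24402; k=3: (A₁..A₃)·(A₄..A₅) → 8580+9860+11·5·29 = 20035; k=4: (A₁..A₄)·(A₅..A₅) → 12320+0+11·68·29 = 34012.
Best split is after A₃, i.e. k = 3.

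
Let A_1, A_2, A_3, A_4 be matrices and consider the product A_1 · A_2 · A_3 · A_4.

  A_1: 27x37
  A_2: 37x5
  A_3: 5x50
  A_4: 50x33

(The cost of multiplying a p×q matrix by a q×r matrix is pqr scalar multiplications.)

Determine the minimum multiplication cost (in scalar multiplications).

17700

Adjacent pairs: A_1A_2 = 27·37·5 = 4995; A_2A_3 = 37·5·50 = 9250; A_3A_4 = 5·50·33 = 8250.
Length 3: A_1..A_3: k=1: 0+9250+27·37·50=59200; k=2: 4995+0+27·5·50=11745 → min 11745 | A_2..A_4: k=2: 0+8250+37·5·33=14355; k=3: 9250+0+37·50·33=70300 → min 14355.
Length 4: A_1..A_4: k=1: 0+14355+27·37·33=47322; k=2: 4995+8250+27·5·33=17700; k=3: 11745+0+27·50·33=56295 → min 17700.
Optimal order: ((A_1 · A_2) · (A_3 · A_4)) with cost 17700.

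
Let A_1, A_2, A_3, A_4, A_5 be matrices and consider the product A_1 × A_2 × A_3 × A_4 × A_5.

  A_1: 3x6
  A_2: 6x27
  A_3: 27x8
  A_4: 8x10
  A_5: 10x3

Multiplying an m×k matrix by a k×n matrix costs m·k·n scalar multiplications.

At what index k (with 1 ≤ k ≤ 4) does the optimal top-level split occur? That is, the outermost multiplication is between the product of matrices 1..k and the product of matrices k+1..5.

Adjacent pairs: A_1A_2 = 3·6·27 = 486; A_2A_3 = 6·27·8 = 1296; A_3A_4 = 27·8·10 = 2160; A_4A_5 = 8·10·3 = 240.
Length 3: A_1..A_3: k=1: 0+1296+3·6·8=1440; k=2: 486+0+3·27·8=1134 → min 1134 | A_2..A_4: k=2: 0+2160+6·27·10=3780; k=3: 1296+0+6·8·10=1776 → min 1776 | A_3..A_5: k=3: 0+240+27·8·3=888; k=4: 2160+0+27·10·3=2970 → min 888.
Length 4: A_1..A_4: k=1: 0+1776+3·6·10=1956; k=2: 486+2160+3·27·10=3456; k=3: 1134+0+3·8·10=1374 → min 1374 | A_2..A_5: k=2: 0+888+6·27·3=1374; k=3: 1296+240+6·8·3=1680; k=4: 1776+0+6·10·3=1956 → min 1374.
Top-level splits: k=1: (A_1..A_1)·(A_2..A_5) → 0+1374+3·6·3 = 1428; k=2: (A_1..A_2)·(A_3..A_5) → 486+888+3·27·3 = 1617; k=3: (A_1..A_3)·(A_4..A_5) → 1134+240+3·8·3 = 1446; k=4: (A_1..A_4)·(A_5..A_5) → 1374+0+3·10·3 = 1464.
Best split is after A_1, i.e. k = 1.

1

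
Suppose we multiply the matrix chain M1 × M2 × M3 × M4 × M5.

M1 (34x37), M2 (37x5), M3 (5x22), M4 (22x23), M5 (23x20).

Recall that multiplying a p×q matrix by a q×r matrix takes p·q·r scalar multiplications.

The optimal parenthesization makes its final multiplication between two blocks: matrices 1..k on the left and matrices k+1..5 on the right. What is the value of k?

2

Adjacent pairs: M1M2 = 34·37·5 = 6290; M2M3 = 37·5·22 = 4070; M3M4 = 5·22·23 = 2530; M4M5 = 22·23·20 = 10120.
Length 3: M1..M3: k=1: 0+4070+34·37·22=31746; k=2: 6290+0+34·5·22=10030 → min 10030 | M2..M4: k=2: 0+2530+37·5·23=6785; k=3: 4070+0+37·22·23=22792 → min 6785 | M3..M5: k=3: 0+10120+5·22·20=12320; k=4: 2530+0+5·23·20=4830 → min 4830.
Length 4: M1..M4: k=1: 0+6785+34·37·23=35719; k=2: 6290+2530+34·5·23=12730; k=3: 10030+0+34·22·23=27234 → min 12730 | M2..M5: k=2: 0+4830+37·5·20=8530; k=3: 4070+10120+37·22·20=30470; k=4: 6785+0+37·23·20=23805 → min 8530.
Top-level splits: k=1: (M1..M1)·(M2..M5) → 0+8530+34·37·20 = 33690; k=2: (M1..M2)·(M3..M5) → 6290+4830+34·5·20 = 14520; k=3: (M1..M3)·(M4..M5) → 10030+10120+34·22·20 = 35110; k=4: (M1..M4)·(M5..M5) → 12730+0+34·23·20 = 28370.
Best split is after M2, i.e. k = 2.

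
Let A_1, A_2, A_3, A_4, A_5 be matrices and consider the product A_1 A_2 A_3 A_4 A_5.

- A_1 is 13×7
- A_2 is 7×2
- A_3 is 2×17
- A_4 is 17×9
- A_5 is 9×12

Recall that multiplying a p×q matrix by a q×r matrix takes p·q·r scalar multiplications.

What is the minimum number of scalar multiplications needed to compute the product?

Adjacent pairs: A_1A_2 = 13·7·2 = 182; A_2A_3 = 7·2·17 = 238; A_3A_4 = 2·17·9 = 306; A_4A_5 = 17·9·12 = 1836.
Length 3: A_1..A_3: k=1: 0+238+13·7·17=1785; k=2: 182+0+13·2·17=624 → min 624 | A_2..A_4: k=2: 0+306+7·2·9=432; k=3: 238+0+7·17·9=1309 → min 432 | A_3..A_5: k=3: 0+1836+2·17·12=2244; k=4: 306+0+2·9·12=522 → min 522.
Length 4: A_1..A_4: k=1: 0+432+13·7·9=1251; k=2: 182+306+13·2·9=722; k=3: 624+0+13·17·9=2613 → min 722 | A_2..A_5: k=2: 0+522+7·2·12=690; k=3: 238+1836+7·17·12=3502; k=4: 432+0+7·9·12=1188 → min 690.
Length 5: A_1..A_5: k=1: 0+690+13·7·12=1782; k=2: 182+522+13·2·12=1016; k=3: 624+1836+13·17·12=5112; k=4: 722+0+13·9·12=2126 → min 1016.
Optimal order: ((A_1 A_2) ((A_3 A_4) A_5)) with cost 1016.

1016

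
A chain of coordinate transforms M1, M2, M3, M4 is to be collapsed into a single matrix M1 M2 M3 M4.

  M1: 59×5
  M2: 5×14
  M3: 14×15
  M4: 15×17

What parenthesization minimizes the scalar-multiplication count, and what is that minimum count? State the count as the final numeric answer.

Adjacent pairs: M1M2 = 59·5·14 = 4130; M2M3 = 5·14·15 = 1050; M3M4 = 14·15·17 = 3570.
Length 3: M1..M3: k=1: 0+1050+59·5·15=5475; k=2: 4130+0+59·14·15=16520 → min 5475 | M2..M4: k=2: 0+3570+5·14·17=4760; k=3: 1050+0+5·15·17=2325 → min 2325.
Length 4: M1..M4: k=1: 0+2325+59·5·17=7340; k=2: 4130+3570+59·14·17=21742; k=3: 5475+0+59·15·17=20520 → min 7340.
Optimal parenthesization: (M1 ((M2 M3) M4)) with cost 7340.

7340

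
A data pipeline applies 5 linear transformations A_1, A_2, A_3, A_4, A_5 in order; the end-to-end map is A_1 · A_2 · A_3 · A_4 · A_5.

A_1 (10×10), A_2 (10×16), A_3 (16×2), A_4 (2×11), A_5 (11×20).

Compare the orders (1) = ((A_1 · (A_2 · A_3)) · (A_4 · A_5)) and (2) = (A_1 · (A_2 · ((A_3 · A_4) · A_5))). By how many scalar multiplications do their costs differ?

Order (1) = ((A_1 · (A_2 · A_3)) · (A_4 · A_5)): (A_2 · A_3): 10×16 by 16×2 → 10×2, cost 10·16·2 = 320; (A_1 · (A_2 · A_3)): 10×10 by 10×2 → 10×2, cost 10·10·2 = 200; cumulative 520; (A_4 · A_5): 2×11 by 11×20 → 2×20, cost 2·11·20 = 440; ((A_1 · (A_2 · A_3)) · (A_4 · A_5)): 10×2 by 2×20 → 10×20, cost 10·2·20 = 400; cumulative 1360. Total 1360.
Order (2) = (A_1 · (A_2 · ((A_3 · A_4) · A_5))): (A_3 · A_4): 16×2 by 2×11 → 16×11, cost 16·2·11 = 352; ((A_3 · A_4) · A_5): 16×11 by 11×20 → 16×20, cost 16·11·20 = 3520; cumulative 3872; (A_2 · ((A_3 · A_4) · A_5)): 10×16 by 16×20 → 10×20, cost 10·16·20 = 3200; cumulative 7072; (A_1 · (A_2 · ((A_3 · A_4) · A_5))): 10×10 by 10×20 → 10×20, cost 10·10·20 = 2000; cumulative 9072. Total 9072.
Difference: |1360 − 9072| = 7712.

7712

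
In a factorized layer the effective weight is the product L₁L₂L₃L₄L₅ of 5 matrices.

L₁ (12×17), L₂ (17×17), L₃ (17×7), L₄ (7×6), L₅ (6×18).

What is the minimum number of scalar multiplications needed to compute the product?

Adjacent pairs: L₁L₂ = 12·17·17 = 3468; L₂L₃ = 17·17·7 = 2023; L₃L₄ = 17·7·6 = 714; L₄L₅ = 7·6·18 = 756.
Length 3: L₁..L₃: k=1: 0+2023+12·17·7=3451; k=2: 3468+0+12·17·7=4896 → min 3451 | L₂..L₄: k=2: 0+714+17·17·6=2448; k=3: 2023+0+17·7·6=2737 → min 2448 | L₃..L₅: k=3: 0+756+17·7·18=2898; k=4: 714+0+17·6·18=2550 → min 2550.
Length 4: L₁..L₄: k=1: 0+2448+12·17·6=3672; k=2: 3468+714+12·17·6=5406; k=3: 3451+0+12·7·6=3955 → min 3672 | L₂..L₅: k=2: 0+2550+17·17·18=7752; k=3: 2023+756+17·7·18=4921; k=4: 2448+0+17·6·18=4284 → min 4284.
Length 5: L₁..L₅: k=1: 0+4284+12·17·18=7956; k=2: 3468+2550+12·17·18=9690; k=3: 3451+756+12·7·18=5719; k=4: 3672+0+12·6·18=4968 → min 4968.
Optimal order: ((L₁(L₂(L₃L₄)))L₅) with cost 4968.

4968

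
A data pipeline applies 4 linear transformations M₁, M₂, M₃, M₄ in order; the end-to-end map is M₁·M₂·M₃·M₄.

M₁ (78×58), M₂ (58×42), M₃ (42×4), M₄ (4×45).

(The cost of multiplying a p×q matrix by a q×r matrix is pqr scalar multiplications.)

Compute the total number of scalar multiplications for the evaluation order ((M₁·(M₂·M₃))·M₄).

41880

(M₂·M₃): 58×42 by 42×4 → 58×4, cost 58·42·4 = 9744
(M₁·(M₂·M₃)): 78×58 by 58×4 → 78×4, cost 78·58·4 = 18096; cumulative 27840
((M₁·(M₂·M₃))·M₄): 78×4 by 4×45 → 78×45, cost 78·4·45 = 14040; cumulative 41880
Total: 41880 scalar multiplications.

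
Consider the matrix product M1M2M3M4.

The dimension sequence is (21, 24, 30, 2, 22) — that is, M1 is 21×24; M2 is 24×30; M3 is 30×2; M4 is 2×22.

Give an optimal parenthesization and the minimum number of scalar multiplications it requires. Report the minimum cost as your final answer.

3372

Adjacent pairs: M1M2 = 21·24·30 = 15120; M2M3 = 24·30·2 = 1440; M3M4 = 30·2·22 = 1320.
Length 3: M1..M3: k=1: 0+1440+21·24·2=2448; k=2: 15120+0+21·30·2=16380 → min 2448 | M2..M4: k=2: 0+1320+24·30·22=17160; k=3: 1440+0+24·2·22=2496 → min 2496.
Length 4: M1..M4: k=1: 0+2496+21·24·22=13584; k=2: 15120+1320+21·30·22=30300; k=3: 2448+0+21·2·22=3372 → min 3372.
Optimal parenthesization: ((M1(M2M3))M4) with cost 3372.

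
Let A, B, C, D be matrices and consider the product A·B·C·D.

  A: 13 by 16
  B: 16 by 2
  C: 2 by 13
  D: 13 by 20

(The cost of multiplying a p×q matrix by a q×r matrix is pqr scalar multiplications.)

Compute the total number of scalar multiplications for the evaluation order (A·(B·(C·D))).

5320

(C·D): 2×13 by 13×20 → 2×20, cost 2·13·20 = 520
(B·(C·D)): 16×2 by 2×20 → 16×20, cost 16·2·20 = 640; cumulative 1160
(A·(B·(C·D))): 13×16 by 16×20 → 13×20, cost 13·16·20 = 4160; cumulative 5320
Total: 5320 scalar multiplications.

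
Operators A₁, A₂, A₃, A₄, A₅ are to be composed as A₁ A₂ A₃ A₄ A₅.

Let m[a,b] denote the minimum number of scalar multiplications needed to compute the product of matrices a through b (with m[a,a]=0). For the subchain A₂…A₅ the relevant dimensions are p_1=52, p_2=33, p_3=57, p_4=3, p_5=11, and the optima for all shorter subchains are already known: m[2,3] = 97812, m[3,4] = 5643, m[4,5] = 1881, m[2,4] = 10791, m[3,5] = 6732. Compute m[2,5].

m[2,5] = min over k∈[2,4] of m[2,k]+m[k+1,5]+p_{1}·p_k·p_{5}.
k=2: 0 + 6732 + 52·33·11 = 25608; k=3: 97812 + 1881 + 52·57·11 = 132297; k=4: 10791 + 0 + 52·3·11 = 12507.
Minimum: 12507 at k=4.

12507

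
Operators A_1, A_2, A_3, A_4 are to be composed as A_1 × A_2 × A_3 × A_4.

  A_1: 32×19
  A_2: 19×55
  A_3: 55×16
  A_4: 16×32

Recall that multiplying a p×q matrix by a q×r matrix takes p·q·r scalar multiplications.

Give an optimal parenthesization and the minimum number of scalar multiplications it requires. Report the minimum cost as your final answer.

42832

Adjacent pairs: A_1A_2 = 32·19·55 = 33440; A_2A_3 = 19·55·16 = 16720; A_3A_4 = 55·16·32 = 28160.
Length 3: A_1..A_3: k=1: 0+16720+32·19·16=26448; k=2: 33440+0+32·55·16=61600 → min 26448 | A_2..A_4: k=2: 0+28160+19·55·32=61600; k=3: 16720+0+19·16·32=26448 → min 26448.
Length 4: A_1..A_4: k=1: 0+26448+32·19·32=45904; k=2: 33440+28160+32·55·32=117920; k=3: 26448+0+32·16·32=42832 → min 42832.
Optimal parenthesization: ((A_1 × (A_2 × A_3)) × A_4) with cost 42832.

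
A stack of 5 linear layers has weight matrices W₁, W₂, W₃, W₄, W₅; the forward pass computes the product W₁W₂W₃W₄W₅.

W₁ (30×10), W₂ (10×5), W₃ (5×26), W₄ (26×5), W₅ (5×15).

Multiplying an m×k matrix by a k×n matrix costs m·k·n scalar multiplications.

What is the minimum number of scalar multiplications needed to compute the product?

Adjacent pairs: W₁W₂ = 30·10·5 = 1500; W₂W₃ = 10·5·26 = 1300; W₃W₄ = 5·26·5 = 650; W₄W₅ = 26·5·15 = 1950.
Length 3: W₁..W₃: k=1: 0+1300+30·10·26=9100; k=2: 1500+0+30·5·26=5400 → min 5400 | W₂..W₄: k=2: 0+650+10·5·5=900; k=3: 1300+0+10·26·5=2600 → min 900 | W₃..W₅: k=3: 0+1950+5·26·15=3900; k=4: 650+0+5·5·15=1025 → min 1025.
Length 4: W₁..W₄: k=1: 0+900+30·10·5=2400; k=2: 1500+650+30·5·5=2900; k=3: 5400+0+30·26·5=9300 → min 2400 | W₂..W₅: k=2: 0+1025+10·5·15=1775; k=3: 1300+1950+10·26·15=7150; k=4: 900+0+10·5·15=1650 → min 1650.
Length 5: W₁..W₅: k=1: 0+1650+30·10·15=6150; k=2: 1500+1025+30·5·15=4775; k=3: 5400+1950+30·26·15=19050; k=4: 2400+0+30·5·15=4650 → min 4650.
Optimal order: ((W₁(W₂(W₃W₄)))W₅) with cost 4650.

4650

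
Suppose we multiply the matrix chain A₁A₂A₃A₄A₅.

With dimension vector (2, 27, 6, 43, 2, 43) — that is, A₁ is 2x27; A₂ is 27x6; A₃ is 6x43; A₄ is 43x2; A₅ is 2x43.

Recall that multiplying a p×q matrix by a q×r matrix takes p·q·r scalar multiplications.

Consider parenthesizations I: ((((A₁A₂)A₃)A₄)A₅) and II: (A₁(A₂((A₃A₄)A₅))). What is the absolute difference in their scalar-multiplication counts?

9136

Order I = ((((A₁A₂)A₃)A₄)A₅): (A₁A₂): 2×27 by 27×6 → 2×6, cost 2·27·6 = 324; ((A₁A₂)A₃): 2×6 by 6×43 → 2×43, cost 2·6·43 = 516; cumulative 840; (((A₁A₂)A₃)A₄): 2×43 by 43×2 → 2×2, cost 2·43·2 = 172; cumulative 1012; ((((A₁A₂)A₃)A₄)A₅): 2×2 by 2×43 → 2×43, cost 2·2·43 = 172; cumulative 1184. Total 1184.
Order II = (A₁(A₂((A₃A₄)A₅))): (A₃A₄): 6×43 by 43×2 → 6×2, cost 6·43·2 = 516; ((A₃A₄)A₅): 6×2 by 2×43 → 6×43, cost 6·2·43 = 516; cumulative 1032; (A₂((A₃A₄)A₅)): 27×6 by 6×43 → 27×43, cost 27·6·43 = 6966; cumulative 7998; (A₁(A₂((A₃A₄)A₅))): 2×27 by 27×43 → 2×43, cost 2·27·43 = 2322; cumulative 10320. Total 10320.
Difference: |1184 − 10320| = 9136.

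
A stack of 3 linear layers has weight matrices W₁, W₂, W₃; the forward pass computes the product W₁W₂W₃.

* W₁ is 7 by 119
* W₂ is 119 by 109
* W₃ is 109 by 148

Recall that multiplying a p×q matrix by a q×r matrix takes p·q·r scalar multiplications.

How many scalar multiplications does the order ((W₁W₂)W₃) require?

(W₁W₂): 7×119 by 119×109 → 7×109, cost 7·119·109 = 90797
((W₁W₂)W₃): 7×109 by 109×148 → 7×148, cost 7·109·148 = 112924; cumulative 203721
Total: 203721 scalar multiplications.

203721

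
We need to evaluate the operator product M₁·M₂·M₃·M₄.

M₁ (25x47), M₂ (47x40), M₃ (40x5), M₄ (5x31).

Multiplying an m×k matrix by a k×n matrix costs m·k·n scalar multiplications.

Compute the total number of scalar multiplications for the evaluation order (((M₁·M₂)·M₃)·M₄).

55875

(M₁·M₂): 25×47 by 47×40 → 25×40, cost 25·47·40 = 47000
((M₁·M₂)·M₃): 25×40 by 40×5 → 25×5, cost 25·40·5 = 5000; cumulative 52000
(((M₁·M₂)·M₃)·M₄): 25×5 by 5×31 → 25×31, cost 25·5·31 = 3875; cumulative 55875
Total: 55875 scalar multiplications.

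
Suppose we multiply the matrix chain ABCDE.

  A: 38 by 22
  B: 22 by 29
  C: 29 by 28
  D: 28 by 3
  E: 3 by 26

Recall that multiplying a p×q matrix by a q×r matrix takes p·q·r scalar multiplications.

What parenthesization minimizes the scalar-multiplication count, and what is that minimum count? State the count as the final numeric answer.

9822

Adjacent pairs: AB = 38·22·29 = 24244; BC = 22·29·28 = 17864; CD = 29·28·3 = 2436; DE = 28·3·26 = 2184.
Length 3: A..C: k=1: 0+17864+38·22·28=41272; k=2: 24244+0+38·29·28=55100 → min 41272 | B..D: k=2: 0+2436+22·29·3=4350; k=3: 17864+0+22·28·3=19712 → min 4350 | C..E: k=3: 0+2184+29·28·26=23296; k=4: 2436+0+29·3·26=4698 → min 4698.
Length 4: A..D: k=1: 0+4350+38·22·3=6858; k=2: 24244+2436+38·29·3=29986; k=3: 41272+0+38·28·3=44464 → min 6858 | B..E: k=2: 0+4698+22·29·26=21286; k=3: 17864+2184+22·28·26=36064; k=4: 4350+0+22·3·26=6066 → min 6066.
Length 5: A..E: k=1: 0+6066+38·22·26=27802; k=2: 24244+4698+38·29·26=57594; k=3: 41272+2184+38·28·26=71120; k=4: 6858+0+38·3·26=9822 → min 9822.
Optimal parenthesization: ((A(B(CD)))E) with cost 9822.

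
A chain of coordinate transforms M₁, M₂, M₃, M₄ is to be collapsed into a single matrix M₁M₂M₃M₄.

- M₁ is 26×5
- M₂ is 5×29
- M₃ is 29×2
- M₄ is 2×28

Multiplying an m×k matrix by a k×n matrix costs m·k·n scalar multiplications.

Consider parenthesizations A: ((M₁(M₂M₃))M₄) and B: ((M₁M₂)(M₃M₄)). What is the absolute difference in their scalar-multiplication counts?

24500

Order A = ((M₁(M₂M₃))M₄): (M₂M₃): 5×29 by 29×2 → 5×2, cost 5·29·2 = 290; (M₁(M₂M₃)): 26×5 by 5×2 → 26×2, cost 26·5·2 = 260; cumulative 550; ((M₁(M₂M₃))M₄): 26×2 by 2×28 → 26×28, cost 26·2·28 = 1456; cumulative 2006. Total 2006.
Order B = ((M₁M₂)(M₃M₄)): (M₁M₂): 26×5 by 5×29 → 26×29, cost 26·5·29 = 3770; (M₃M₄): 29×2 by 2×28 → 29×28, cost 29·2·28 = 1624; ((M₁M₂)(M₃M₄)): 26×29 by 29×28 → 26×28, cost 26·29·28 = 21112; cumulative 26506. Total 26506.
Difference: |2006 − 26506| = 24500.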